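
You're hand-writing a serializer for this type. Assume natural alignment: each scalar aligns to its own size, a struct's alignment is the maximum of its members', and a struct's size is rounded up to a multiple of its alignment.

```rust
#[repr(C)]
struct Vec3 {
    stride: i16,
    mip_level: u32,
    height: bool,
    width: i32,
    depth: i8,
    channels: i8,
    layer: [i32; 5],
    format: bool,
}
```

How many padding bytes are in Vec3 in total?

10

0..2  stride  (2B, 2-aligned)
2..4  -- padding (2B)
4..8  mip_level  (4B, 4-aligned)
8..9  height  (1B, 1-aligned)
9..12  -- padding (3B)
12..16  width  (4B, 4-aligned)
16..17  depth  (1B, 1-aligned)
17..18  channels  (1B, 1-aligned)
18..20  -- padding (2B)
20..40  layer  (20B, 4-aligned)
40..41  format  (1B, 1-aligned)
41..44  -- tail padding (3B)
sizeof = 44, alignof = 4
data bytes 34, size 44 → padding 10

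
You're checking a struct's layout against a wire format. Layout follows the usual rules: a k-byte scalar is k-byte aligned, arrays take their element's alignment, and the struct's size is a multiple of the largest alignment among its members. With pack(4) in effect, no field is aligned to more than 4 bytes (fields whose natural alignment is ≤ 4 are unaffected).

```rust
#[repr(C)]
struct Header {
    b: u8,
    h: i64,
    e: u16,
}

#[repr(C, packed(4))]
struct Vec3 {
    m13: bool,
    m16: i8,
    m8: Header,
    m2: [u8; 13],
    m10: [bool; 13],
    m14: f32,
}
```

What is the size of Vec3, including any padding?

Header: @0: b [1B, align 1] → 1; +7 pad (align 8); @8: h [8B, align 8] → 16; @16: e [2B, align 2] → 18; +6 tail pad (align 8); size 24, align 8
@0: m13 [1B, align 1] → 1
@1: m16 [1B, align 1] → 2
+2 pad (align 4)
@4: m8 [24B, align 4] → 28
@28: m2 [13B, align 1] → 41
@41: m10 [13B, align 1] → 54
+2 pad (align 4)
@56: m14 [4B, align 4] → 60
size 60, align 4

60 bytes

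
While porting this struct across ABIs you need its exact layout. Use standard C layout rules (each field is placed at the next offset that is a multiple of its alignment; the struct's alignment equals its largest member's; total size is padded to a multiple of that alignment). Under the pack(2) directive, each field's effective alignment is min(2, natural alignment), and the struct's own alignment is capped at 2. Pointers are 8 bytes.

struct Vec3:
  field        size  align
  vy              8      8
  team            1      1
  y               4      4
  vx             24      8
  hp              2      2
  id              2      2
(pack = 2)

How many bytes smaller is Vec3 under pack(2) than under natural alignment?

6

natural layout:
  vy at 0 (size 8, align 8) → ends 8
  team at 8 (size 1, align 1) → ends 9
  pad 3 to align 4 for y
  y at 12 (size 4, align 4) → ends 16
  vx at 16 (size 24, align 8) → ends 40
  hp at 40 (size 2, align 2) → ends 42
  id at 42 (size 2, align 2) → ends 44
  tail pad 4 to reach multiple of 8
  total 48 bytes, alignment 8
packed(2) layout:
  vy at 0 (size 8, align 2) → ends 8
  team at 8 (size 1, align 1) → ends 9
  pad 1 to align 2 for y
  y at 10 (size 4, align 2) → ends 14
  vx at 14 (size 24, align 2) → ends 38
  hp at 38 (size 2, align 2) → ends 40
  id at 40 (size 2, align 2) → ends 42
  total 42 bytes, alignment 2
48 − 42 = 6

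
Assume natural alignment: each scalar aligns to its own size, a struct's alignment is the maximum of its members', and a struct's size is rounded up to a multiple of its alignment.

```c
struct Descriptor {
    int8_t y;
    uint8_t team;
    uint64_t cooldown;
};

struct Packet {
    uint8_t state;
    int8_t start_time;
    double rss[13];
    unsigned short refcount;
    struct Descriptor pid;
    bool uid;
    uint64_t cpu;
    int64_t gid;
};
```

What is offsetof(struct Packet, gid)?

Descriptor: y at 0 (size 1, align 1) → ends 1; team at 1 (size 1, align 1) → ends 2; pad 6 to align 8 for cooldown; cooldown at 8 (size 8, align 8) → ends 16; total 16 bytes, alignment 8
state at 0 (size 1, align 1) → ends 1
start_time at 1 (size 1, align 1) → ends 2
pad 6 to align 8 for rss
rss at 8 (size 104, align 8) → ends 112
refcount at 112 (size 2, align 2) → ends 114
pad 6 to align 8 for pid
pid at 120 (size 16, align 8) → ends 136
uid at 136 (size 1, align 1) → ends 137
pad 7 to align 8 for cpu
cpu at 144 (size 8, align 8) → ends 152
gid at 152 (size 8, align 8) → ends 160

152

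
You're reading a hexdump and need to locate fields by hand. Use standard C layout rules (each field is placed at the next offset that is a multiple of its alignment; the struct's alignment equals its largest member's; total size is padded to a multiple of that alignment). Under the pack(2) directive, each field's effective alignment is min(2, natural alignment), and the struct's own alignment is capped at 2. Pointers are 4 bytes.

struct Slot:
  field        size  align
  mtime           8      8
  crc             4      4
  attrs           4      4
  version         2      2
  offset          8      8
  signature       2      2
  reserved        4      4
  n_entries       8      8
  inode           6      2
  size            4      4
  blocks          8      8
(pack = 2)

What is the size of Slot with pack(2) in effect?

mtime at 0 (size 8, align 2) → ends 8
crc at 8 (size 4, align 2) → ends 12
attrs at 12 (size 4, align 2) → ends 16
version at 16 (size 2, align 2) → ends 18
offset at 18 (size 8, align 2) → ends 26
signature at 26 (size 2, align 2) → ends 28
reserved at 28 (size 4, align 2) → ends 32
n_entries at 32 (size 8, align 2) → ends 40
inode at 40 (size 6, align 2) → ends 46
size at 46 (size 4, align 2) → ends 50
blocks at 50 (size 8, align 2) → ends 58
total 58 bytes, alignment 2

58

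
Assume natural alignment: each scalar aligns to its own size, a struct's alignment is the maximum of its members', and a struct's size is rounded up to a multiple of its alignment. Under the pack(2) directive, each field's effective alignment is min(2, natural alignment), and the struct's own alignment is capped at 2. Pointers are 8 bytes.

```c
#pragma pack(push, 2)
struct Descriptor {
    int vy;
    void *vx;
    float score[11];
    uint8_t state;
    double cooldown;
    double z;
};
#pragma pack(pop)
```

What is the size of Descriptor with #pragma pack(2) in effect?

@0: vy [4B, align 2] → 4
@4: vx [8B, align 2] → 12
@12: score [44B, align 2] → 56
@56: state [1B, align 1] → 57
+1 pad (align 2)
@58: cooldown [8B, align 2] → 66
@66: z [8B, align 2] → 74
size 74, align 2

74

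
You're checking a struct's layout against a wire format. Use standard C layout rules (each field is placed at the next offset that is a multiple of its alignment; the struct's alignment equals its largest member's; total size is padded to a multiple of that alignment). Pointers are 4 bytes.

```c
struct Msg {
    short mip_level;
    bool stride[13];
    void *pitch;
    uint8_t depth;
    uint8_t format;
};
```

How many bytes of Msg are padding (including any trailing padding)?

0..2  mip_level  (2B, 2-aligned)
2..15  stride  (13B, 1-aligned)
15..16  -- padding (1B)
16..20  pitch  (4B, 4-aligned)
20..21  depth  (1B, 1-aligned)
21..22  format  (1B, 1-aligned)
22..24  -- tail padding (2B)
sizeof = 24, alignof = 4
data bytes 21, size 24 → padding 3

3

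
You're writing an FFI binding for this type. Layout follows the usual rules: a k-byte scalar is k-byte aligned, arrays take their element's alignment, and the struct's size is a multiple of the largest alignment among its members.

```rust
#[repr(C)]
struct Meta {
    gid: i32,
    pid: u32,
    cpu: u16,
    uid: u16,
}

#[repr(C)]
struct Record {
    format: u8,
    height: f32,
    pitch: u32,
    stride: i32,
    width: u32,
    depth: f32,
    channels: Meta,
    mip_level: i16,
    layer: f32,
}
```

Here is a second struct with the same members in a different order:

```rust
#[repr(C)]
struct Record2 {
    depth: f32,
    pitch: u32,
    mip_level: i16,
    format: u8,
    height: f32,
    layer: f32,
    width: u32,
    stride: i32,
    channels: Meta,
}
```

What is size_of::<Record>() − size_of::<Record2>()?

Meta: 0..4  gid  (4B, 4-aligned); 4..8  pid  (4B, 4-aligned); 8..10  cpu  (2B, 2-aligned); 10..12  uid  (2B, 2-aligned); sizeof = 12, alignof = 4
0..1  format  (1B, 1-aligned)
1..4  -- padding (3B)
4..8  height  (4B, 4-aligned)
8..12  pitch  (4B, 4-aligned)
12..16  stride  (4B, 4-aligned)
16..20  width  (4B, 4-aligned)
20..24  depth  (4B, 4-aligned)
24..36  channels  (12B, 4-aligned)
36..38  mip_level  (2B, 2-aligned)
38..40  -- padding (2B)
40..44  layer  (4B, 4-aligned)
sizeof = 44, alignof = 4
— Record2 —
0..4  depth  (4B, 4-aligned)
4..8  pitch  (4B, 4-aligned)
8..10  mip_level  (2B, 2-aligned)
10..11  format  (1B, 1-aligned)
11..12  -- padding (1B)
12..16  height  (4B, 4-aligned)
16..20  layer  (4B, 4-aligned)
20..24  width  (4B, 4-aligned)
24..28  stride  (4B, 4-aligned)
28..40  channels  (12B, 4-aligned)
sizeof = 40, alignof = 4
44 − 40 = 4

4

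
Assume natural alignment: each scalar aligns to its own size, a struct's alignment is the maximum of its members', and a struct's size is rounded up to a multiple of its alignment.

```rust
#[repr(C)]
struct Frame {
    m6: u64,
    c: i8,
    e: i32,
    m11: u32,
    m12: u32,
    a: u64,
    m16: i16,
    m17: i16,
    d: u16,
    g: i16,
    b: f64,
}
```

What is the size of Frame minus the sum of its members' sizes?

0..8  m6  (8B, 8-aligned)
8..9  c  (1B, 1-aligned)
9..12  -- padding (3B)
12..16  e  (4B, 4-aligned)
16..20  m11  (4B, 4-aligned)
20..24  m12  (4B, 4-aligned)
24..32  a  (8B, 8-aligned)
32..34  m16  (2B, 2-aligned)
34..36  m17  (2B, 2-aligned)
36..38  d  (2B, 2-aligned)
38..40  g  (2B, 2-aligned)
40..48  b  (8B, 8-aligned)
sizeof = 48, alignof = 8
data bytes 45, size 48 → padding 3

3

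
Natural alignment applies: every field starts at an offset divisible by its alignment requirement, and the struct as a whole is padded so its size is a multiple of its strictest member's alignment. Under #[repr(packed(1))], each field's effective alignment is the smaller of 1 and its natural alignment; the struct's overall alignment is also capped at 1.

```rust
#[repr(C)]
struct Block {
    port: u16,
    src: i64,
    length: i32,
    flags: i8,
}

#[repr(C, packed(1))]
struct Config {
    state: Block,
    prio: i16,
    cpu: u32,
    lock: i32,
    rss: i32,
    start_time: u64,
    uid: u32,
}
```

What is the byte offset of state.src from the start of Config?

8

Block: port at 0 (size 2, align 2) → ends 2; pad 6 to align 8 for src; src at 8 (size 8, align 8) → ends 16; length at 16 (size 4, align 4) → ends 20; flags at 20 (size 1, align 1) → ends 21; tail pad 3 to reach multiple of 8; total 24 bytes, alignment 8
state at 0 (size 24, align 1) → ends 24
within Block: src at 8
0 + 8 = 8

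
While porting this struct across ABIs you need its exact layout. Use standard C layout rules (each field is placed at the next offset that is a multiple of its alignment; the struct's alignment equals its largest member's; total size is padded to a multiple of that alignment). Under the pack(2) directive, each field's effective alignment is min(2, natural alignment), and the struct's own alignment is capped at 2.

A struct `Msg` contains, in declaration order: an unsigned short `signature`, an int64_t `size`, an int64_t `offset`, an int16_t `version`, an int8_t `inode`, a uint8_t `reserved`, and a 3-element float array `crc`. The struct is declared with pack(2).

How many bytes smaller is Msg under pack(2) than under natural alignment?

natural layout:
  signature at 0 (size 2, align 2) → ends 2
  pad 6 to align 8 for size
  size at 8 (size 8, align 8) → ends 16
  offset at 16 (size 8, align 8) → ends 24
  version at 24 (size 2, align 2) → ends 26
  inode at 26 (size 1, align 1) → ends 27
  reserved at 27 (size 1, align 1) → ends 28
  crc at 28 (size 12, align 4) → ends 40
  total 40 bytes, alignment 8
packed(2) layout:
  signature at 0 (size 2, align 2) → ends 2
  size at 2 (size 8, align 2) → ends 10
  offset at 10 (size 8, align 2) → ends 18
  version at 18 (size 2, align 2) → ends 20
  inode at 20 (size 1, align 1) → ends 21
  reserved at 21 (size 1, align 1) → ends 22
  crc at 22 (size 12, align 2) → ends 34
  total 34 bytes, alignment 2
40 − 34 = 6

6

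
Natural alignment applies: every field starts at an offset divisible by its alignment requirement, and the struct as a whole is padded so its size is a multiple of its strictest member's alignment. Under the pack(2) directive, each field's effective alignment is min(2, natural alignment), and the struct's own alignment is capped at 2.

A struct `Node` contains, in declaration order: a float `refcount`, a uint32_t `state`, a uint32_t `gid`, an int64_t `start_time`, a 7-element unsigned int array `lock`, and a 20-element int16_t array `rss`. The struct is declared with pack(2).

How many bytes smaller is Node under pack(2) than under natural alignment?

8

natural layout:
  0..4  refcount  (4B, 4-aligned)
  4..8  state  (4B, 4-aligned)
  8..12  gid  (4B, 4-aligned)
  12..16  -- padding (4B)
  16..24  start_time  (8B, 8-aligned)
  24..52  lock  (28B, 4-aligned)
  52..92  rss  (40B, 2-aligned)
  92..96  -- tail padding (4B)
  sizeof = 96, alignof = 8
packed(2) layout:
  0..4  refcount  (4B, 2-aligned)
  4..8  state  (4B, 2-aligned)
  8..12  gid  (4B, 2-aligned)
  12..20  start_time  (8B, 2-aligned)
  20..48  lock  (28B, 2-aligned)
  48..88  rss  (40B, 2-aligned)
  sizeof = 88, alignof = 2
96 − 88 = 8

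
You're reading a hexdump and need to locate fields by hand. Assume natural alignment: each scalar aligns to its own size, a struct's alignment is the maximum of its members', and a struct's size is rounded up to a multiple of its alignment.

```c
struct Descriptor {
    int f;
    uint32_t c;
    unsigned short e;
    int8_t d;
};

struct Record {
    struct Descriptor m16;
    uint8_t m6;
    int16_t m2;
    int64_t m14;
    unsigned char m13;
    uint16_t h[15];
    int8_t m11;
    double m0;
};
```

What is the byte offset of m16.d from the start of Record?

Descriptor: 0..4  f  (4B, 4-aligned); 4..8  c  (4B, 4-aligned); 8..10  e  (2B, 2-aligned); 10..11  d  (1B, 1-aligned); 11..12  -- tail padding (1B); sizeof = 12, alignof = 4
0..12  m16  (12B, 4-aligned)
within Descriptor: d at 10
0 + 10 = 10

10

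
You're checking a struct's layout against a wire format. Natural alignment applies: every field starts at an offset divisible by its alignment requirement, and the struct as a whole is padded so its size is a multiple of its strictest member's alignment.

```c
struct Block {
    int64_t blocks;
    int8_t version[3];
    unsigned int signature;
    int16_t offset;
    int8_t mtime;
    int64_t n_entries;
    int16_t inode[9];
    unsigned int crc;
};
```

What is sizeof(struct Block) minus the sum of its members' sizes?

8

0..8  blocks  (8B, 8-aligned)
8..11  version  (3B, 1-aligned)
11..12  -- padding (1B)
12..16  signature  (4B, 4-aligned)
16..18  offset  (2B, 2-aligned)
18..19  mtime  (1B, 1-aligned)
19..24  -- padding (5B)
24..32  n_entries  (8B, 8-aligned)
32..50  inode  (18B, 2-aligned)
50..52  -- padding (2B)
52..56  crc  (4B, 4-aligned)
sizeof = 56, alignof = 8
data bytes 48, size 56 → padding 8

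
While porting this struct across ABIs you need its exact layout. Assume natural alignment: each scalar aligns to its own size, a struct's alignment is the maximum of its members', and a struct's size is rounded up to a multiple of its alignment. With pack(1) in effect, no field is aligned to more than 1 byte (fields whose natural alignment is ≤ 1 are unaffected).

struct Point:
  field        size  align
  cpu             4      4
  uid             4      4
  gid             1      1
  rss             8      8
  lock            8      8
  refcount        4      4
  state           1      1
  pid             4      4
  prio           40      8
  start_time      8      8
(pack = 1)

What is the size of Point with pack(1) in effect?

@0: cpu [4B, align 1] → 4
@4: uid [4B, align 1] → 8
@8: gid [1B, align 1] → 9
@9: rss [8B, align 1] → 17
@17: lock [8B, align 1] → 25
@25: refcount [4B, align 1] → 29
@29: state [1B, align 1] → 30
@30: pid [4B, align 1] → 34
@34: prio [40B, align 1] → 74
@74: start_time [8B, align 1] → 82
size 82, align 1

82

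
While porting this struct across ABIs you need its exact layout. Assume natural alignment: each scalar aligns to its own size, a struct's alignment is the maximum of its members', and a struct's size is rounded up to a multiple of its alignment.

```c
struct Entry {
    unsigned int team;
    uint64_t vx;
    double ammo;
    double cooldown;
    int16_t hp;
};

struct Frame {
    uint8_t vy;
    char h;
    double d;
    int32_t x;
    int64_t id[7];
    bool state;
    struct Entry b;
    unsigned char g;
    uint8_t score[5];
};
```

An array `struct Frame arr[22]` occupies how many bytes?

2992

Entry: team at 0 (size 4, align 4) → ends 4; pad 4 to align 8 for vx; vx at 8 (size 8, align 8) → ends 16; ammo at 16 (size 8, align 8) → ends 24; cooldown at 24 (size 8, align 8) → ends 32; hp at 32 (size 2, align 2) → ends 34; tail pad 6 to reach multiple of 8; total 40 bytes, alignment 8
vy at 0 (size 1, align 1) → ends 1
h at 1 (size 1, align 1) → ends 2
pad 6 to align 8 for d
d at 8 (size 8, align 8) → ends 16
x at 16 (size 4, align 4) → ends 20
pad 4 to align 8 for id
id at 24 (size 56, align 8) → ends 80
state at 80 (size 1, align 1) → ends 81
pad 7 to align 8 for b
b at 88 (size 40, align 8) → ends 128
g at 128 (size 1, align 1) → ends 129
score at 129 (size 5, align 1) → ends 134
tail pad 2 to reach multiple of 8
total 136 bytes, alignment 8
array of 22: 22 × 136 = 2992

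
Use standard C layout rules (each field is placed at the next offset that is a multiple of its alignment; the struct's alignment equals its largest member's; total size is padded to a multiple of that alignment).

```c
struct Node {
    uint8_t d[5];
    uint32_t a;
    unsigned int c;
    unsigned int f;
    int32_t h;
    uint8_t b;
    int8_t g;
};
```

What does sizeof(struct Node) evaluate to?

@0: d [5B, align 1] → 5
+3 pad (align 4)
@8: a [4B, align 4] → 12
@12: c [4B, align 4] → 16
@16: f [4B, align 4] → 20
@20: h [4B, align 4] → 24
@24: b [1B, align 1] → 25
@25: g [1B, align 1] → 26
+2 tail pad (align 4)
size 28, align 4

28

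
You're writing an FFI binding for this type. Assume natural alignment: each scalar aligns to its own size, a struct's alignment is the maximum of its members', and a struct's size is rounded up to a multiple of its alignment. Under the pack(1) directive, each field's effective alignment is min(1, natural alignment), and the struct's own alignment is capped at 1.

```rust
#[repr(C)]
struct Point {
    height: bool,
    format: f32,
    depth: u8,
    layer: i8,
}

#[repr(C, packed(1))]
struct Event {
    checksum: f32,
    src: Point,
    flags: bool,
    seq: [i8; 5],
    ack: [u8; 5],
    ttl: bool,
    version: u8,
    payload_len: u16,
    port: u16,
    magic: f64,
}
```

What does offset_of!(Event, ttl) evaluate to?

27

Point: 0..1  height  (1B, 1-aligned); 1..4  -- padding (3B); 4..8  format  (4B, 4-aligned); 8..9  depth  (1B, 1-aligned); 9..10  layer  (1B, 1-aligned); 10..12  -- tail padding (2B); sizeof = 12, alignof = 4
0..4  checksum  (4B, 1-aligned)
4..16  src  (12B, 1-aligned)
16..17  flags  (1B, 1-aligned)
17..22  seq  (5B, 1-aligned)
22..27  ack  (5B, 1-aligned)
27..28  ttl  (1B, 1-aligned)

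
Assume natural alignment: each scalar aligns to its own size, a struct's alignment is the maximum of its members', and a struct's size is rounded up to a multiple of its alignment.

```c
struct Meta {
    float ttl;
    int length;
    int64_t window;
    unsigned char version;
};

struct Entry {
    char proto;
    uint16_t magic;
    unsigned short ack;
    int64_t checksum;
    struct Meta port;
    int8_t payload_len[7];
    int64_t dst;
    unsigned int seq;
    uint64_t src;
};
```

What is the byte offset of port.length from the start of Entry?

Meta: 0..4  ttl  (4B, 4-aligned); 4..8  length  (4B, 4-aligned); 8..16  window  (8B, 8-aligned); 16..17  version  (1B, 1-aligned); 17..24  -- tail padding (7B); sizeof = 24, alignof = 8
0..1  proto  (1B, 1-aligned)
1..2  -- padding (1B)
2..4  magic  (2B, 2-aligned)
4..6  ack  (2B, 2-aligned)
6..8  -- padding (2B)
8..16  checksum  (8B, 8-aligned)
16..40  port  (24B, 8-aligned)
within Meta: length at 4
16 + 4 = 20

20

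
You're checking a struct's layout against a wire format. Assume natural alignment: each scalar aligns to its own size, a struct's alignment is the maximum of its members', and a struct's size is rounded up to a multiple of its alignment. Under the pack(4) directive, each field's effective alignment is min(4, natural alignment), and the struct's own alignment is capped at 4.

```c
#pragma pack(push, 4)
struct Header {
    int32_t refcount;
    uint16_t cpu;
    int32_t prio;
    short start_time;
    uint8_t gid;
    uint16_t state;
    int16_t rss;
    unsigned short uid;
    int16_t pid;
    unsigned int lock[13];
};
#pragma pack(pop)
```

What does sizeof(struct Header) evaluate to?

@0: refcount [4B, align 4] → 4
@4: cpu [2B, align 2] → 6
+2 pad (align 4)
@8: prio [4B, align 4] → 12
@12: start_time [2B, align 2] → 14
@14: gid [1B, align 1] → 15
+1 pad (align 2)
@16: state [2B, align 2] → 18
@18: rss [2B, align 2] → 20
@20: uid [2B, align 2] → 22
@22: pid [2B, align 2] → 24
@24: lock [52B, align 4] → 76
size 76, align 4

76 bytes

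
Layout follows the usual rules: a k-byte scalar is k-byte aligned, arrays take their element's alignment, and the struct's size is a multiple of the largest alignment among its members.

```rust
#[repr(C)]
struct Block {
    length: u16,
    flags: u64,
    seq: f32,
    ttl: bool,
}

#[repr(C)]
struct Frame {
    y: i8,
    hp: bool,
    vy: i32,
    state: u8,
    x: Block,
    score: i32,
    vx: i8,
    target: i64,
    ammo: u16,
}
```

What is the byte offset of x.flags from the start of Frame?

24

Block: length at 0 (size 2, align 2) → ends 2; pad 6 to align 8 for flags; flags at 8 (size 8, align 8) → ends 16; seq at 16 (size 4, align 4) → ends 20; ttl at 20 (size 1, align 1) → ends 21; tail pad 3 to reach multiple of 8; total 24 bytes, alignment 8
y at 0 (size 1, align 1) → ends 1
hp at 1 (size 1, align 1) → ends 2
pad 2 to align 4 for vy
vy at 4 (size 4, align 4) → ends 8
state at 8 (size 1, align 1) → ends 9
pad 7 to align 8 for x
x at 16 (size 24, align 8) → ends 40
within Block: flags at 8
16 + 8 = 24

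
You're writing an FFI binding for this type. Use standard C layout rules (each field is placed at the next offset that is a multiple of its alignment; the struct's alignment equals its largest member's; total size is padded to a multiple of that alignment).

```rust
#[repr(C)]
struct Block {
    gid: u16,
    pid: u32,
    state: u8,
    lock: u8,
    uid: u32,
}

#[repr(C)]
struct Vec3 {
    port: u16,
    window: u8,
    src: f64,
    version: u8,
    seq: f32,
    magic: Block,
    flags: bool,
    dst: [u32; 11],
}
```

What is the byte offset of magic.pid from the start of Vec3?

Block: 0..2  gid  (2B, 2-aligned); 2..4  -- padding (2B); 4..8  pid  (4B, 4-aligned); 8..9  state  (1B, 1-aligned); 9..10  lock  (1B, 1-aligned); 10..12  -- padding (2B); 12..16  uid  (4B, 4-aligned); sizeof = 16, alignof = 4
0..2  port  (2B, 2-aligned)
2..3  window  (1B, 1-aligned)
3..8  -- padding (5B)
8..16  src  (8B, 8-aligned)
16..17  version  (1B, 1-aligned)
17..20  -- padding (3B)
20..24  seq  (4B, 4-aligned)
24..40  magic  (16B, 4-aligned)
within Block: pid at 4
24 + 4 = 28

28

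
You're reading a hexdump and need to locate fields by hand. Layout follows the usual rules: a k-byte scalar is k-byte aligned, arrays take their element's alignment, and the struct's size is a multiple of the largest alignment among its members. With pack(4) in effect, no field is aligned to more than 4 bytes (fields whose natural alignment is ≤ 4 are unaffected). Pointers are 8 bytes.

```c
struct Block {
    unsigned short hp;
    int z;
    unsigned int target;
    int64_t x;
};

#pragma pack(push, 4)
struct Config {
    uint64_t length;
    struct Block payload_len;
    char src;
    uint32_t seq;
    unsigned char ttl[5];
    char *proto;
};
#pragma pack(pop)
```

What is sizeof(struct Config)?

Block: hp at 0 (size 2, align 2) → ends 2; pad 2 to align 4 for z; z at 4 (size 4, align 4) → ends 8; target at 8 (size 4, align 4) → ends 12; pad 4 to align 8 for x; x at 16 (size 8, align 8) → ends 24; total 24 bytes, alignment 8
length at 0 (size 8, align 4) → ends 8
payload_len at 8 (size 24, align 4) → ends 32
src at 32 (size 1, align 1) → ends 33
pad 3 to align 4 for seq
seq at 36 (size 4, align 4) → ends 40
ttl at 40 (size 5, align 1) → ends 45
pad 3 to align 4 for proto
proto at 48 (size 8, align 4) → ends 56
total 56 bytes, alignment 4

56 bytes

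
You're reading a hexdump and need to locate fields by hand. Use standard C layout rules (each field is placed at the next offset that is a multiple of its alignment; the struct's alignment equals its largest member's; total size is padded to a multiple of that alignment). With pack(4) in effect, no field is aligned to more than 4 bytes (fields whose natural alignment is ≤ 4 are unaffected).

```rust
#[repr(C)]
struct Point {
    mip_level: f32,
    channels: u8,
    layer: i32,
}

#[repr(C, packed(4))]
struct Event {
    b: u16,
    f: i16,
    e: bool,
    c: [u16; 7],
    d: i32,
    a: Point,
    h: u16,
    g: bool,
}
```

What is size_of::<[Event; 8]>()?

320

Point: 0..4  mip_level  (4B, 4-aligned); 4..5  channels  (1B, 1-aligned); 5..8  -- padding (3B); 8..12  layer  (4B, 4-aligned); sizeof = 12, alignof = 4
0..2  b  (2B, 2-aligned)
2..4  f  (2B, 2-aligned)
4..5  e  (1B, 1-aligned)
5..6  -- padding (1B)
6..20  c  (14B, 2-aligned)
20..24  d  (4B, 4-aligned)
24..36  a  (12B, 4-aligned)
36..38  h  (2B, 2-aligned)
38..39  g  (1B, 1-aligned)
39..40  -- tail padding (1B)
sizeof = 40, alignof = 4
array of 8: 8 × 40 = 320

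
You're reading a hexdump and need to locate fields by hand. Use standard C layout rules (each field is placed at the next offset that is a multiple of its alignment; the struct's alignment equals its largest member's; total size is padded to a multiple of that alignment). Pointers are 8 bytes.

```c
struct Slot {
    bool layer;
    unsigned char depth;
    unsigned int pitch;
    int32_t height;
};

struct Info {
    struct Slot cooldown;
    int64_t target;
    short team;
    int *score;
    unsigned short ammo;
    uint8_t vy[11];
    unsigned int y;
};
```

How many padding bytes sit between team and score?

6

Slot: 0..1  layer  (1B, 1-aligned); 1..2  depth  (1B, 1-aligned); 2..4  -- padding (2B); 4..8  pitch  (4B, 4-aligned); 8..12  height  (4B, 4-aligned); sizeof = 12, alignof = 4
0..12  cooldown  (12B, 4-aligned)
12..16  -- padding (4B)
16..24  target  (8B, 8-aligned)
24..26  team  (2B, 2-aligned)
26..32  -- padding (6B)
32..40  score  (8B, 8-aligned)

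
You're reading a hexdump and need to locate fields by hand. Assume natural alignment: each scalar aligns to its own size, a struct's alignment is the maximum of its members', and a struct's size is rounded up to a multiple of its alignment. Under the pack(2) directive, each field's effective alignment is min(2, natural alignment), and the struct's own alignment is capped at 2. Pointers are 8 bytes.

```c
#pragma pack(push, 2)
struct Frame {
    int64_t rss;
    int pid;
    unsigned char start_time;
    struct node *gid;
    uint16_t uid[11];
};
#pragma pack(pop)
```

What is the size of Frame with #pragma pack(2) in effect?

44

0..8  rss  (8B, 2-aligned)
8..12  pid  (4B, 2-aligned)
12..13  start_time  (1B, 1-aligned)
13..14  -- padding (1B)
14..22  gid  (8B, 2-aligned)
22..44  uid  (22B, 2-aligned)
sizeof = 44, alignof = 2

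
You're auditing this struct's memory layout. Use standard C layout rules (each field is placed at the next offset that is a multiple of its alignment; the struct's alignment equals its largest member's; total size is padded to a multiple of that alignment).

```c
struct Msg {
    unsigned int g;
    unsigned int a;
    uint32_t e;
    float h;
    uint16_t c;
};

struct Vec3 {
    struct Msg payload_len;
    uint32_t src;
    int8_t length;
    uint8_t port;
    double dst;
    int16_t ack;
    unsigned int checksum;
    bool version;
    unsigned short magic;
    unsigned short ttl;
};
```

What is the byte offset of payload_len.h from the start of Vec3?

Msg: @0: g [4B, align 4] → 4; @4: a [4B, align 4] → 8; @8: e [4B, align 4] → 12; @12: h [4B, align 4] → 16; @16: c [2B, align 2] → 18; +2 tail pad (align 4); size 20, align 4
@0: payload_len [20B, align 4] → 20
within Msg: h at 12
0 + 12 = 12

12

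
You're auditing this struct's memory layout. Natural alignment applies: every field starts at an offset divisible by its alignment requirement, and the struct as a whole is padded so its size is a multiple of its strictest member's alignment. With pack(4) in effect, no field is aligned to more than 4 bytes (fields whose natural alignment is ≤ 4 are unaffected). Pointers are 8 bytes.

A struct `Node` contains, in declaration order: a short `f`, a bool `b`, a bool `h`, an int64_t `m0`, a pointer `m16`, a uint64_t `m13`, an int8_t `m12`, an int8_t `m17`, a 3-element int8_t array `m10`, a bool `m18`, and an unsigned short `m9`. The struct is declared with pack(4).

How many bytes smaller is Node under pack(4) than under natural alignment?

natural layout:
  f at 0 (size 2, align 2) → ends 2
  b at 2 (size 1, align 1) → ends 3
  h at 3 (size 1, align 1) → ends 4
  pad 4 to align 8 for m0
  m0 at 8 (size 8, align 8) → ends 16
  m16 at 16 (size 8, align 8) → ends 24
  m13 at 24 (size 8, align 8) → ends 32
  m12 at 32 (size 1, align 1) → ends 33
  m17 at 33 (size 1, align 1) → ends 34
  m10 at 34 (size 3, align 1) → ends 37
  m18 at 37 (size 1, align 1) → ends 38
  m9 at 38 (size 2, align 2) → ends 40
  total 40 bytes, alignment 8
packed(4) layout:
  f at 0 (size 2, align 2) → ends 2
  b at 2 (size 1, align 1) → ends 3
  h at 3 (size 1, align 1) → ends 4
  m0 at 4 (size 8, align 4) → ends 12
  m16 at 12 (size 8, align 4) → ends 20
  m13 at 20 (size 8, align 4) → ends 28
  m12 at 28 (size 1, align 1) → ends 29
  m17 at 29 (size 1, align 1) → ends 30
  m10 at 30 (size 3, align 1) → ends 33
  m18 at 33 (size 1, align 1) → ends 34
  m9 at 34 (size 2, align 2) → ends 36
  total 36 bytes, alignment 4
40 − 36 = 4

4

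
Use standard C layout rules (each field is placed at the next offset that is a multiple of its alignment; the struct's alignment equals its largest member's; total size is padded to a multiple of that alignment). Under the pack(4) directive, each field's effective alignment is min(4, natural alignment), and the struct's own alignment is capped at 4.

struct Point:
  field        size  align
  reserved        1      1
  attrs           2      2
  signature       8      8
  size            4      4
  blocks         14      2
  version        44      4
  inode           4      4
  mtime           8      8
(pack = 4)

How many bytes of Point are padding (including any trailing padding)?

3

0..1  reserved  (1B, 1-aligned)
1..2  -- padding (1B)
2..4  attrs  (2B, 2-aligned)
4..12  signature  (8B, 4-aligned)
12..16  size  (4B, 4-aligned)
16..30  blocks  (14B, 2-aligned)
30..32  -- padding (2B)
32..76  version  (44B, 4-aligned)
76..80  inode  (4B, 4-aligned)
80..88  mtime  (8B, 4-aligned)
sizeof = 88, alignof = 4
data bytes 85, size 88 → padding 3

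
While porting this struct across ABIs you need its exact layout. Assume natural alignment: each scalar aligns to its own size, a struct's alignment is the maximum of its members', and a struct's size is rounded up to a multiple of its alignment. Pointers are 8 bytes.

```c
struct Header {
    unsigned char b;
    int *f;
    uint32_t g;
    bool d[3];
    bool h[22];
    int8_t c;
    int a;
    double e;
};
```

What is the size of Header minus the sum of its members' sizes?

0..1  b  (1B, 1-aligned)
1..8  -- padding (7B)
8..16  f  (8B, 8-aligned)
16..20  g  (4B, 4-aligned)
20..23  d  (3B, 1-aligned)
23..45  h  (22B, 1-aligned)
45..46  c  (1B, 1-aligned)
46..48  -- padding (2B)
48..52  a  (4B, 4-aligned)
52..56  -- padding (4B)
56..64  e  (8B, 8-aligned)
sizeof = 64, alignof = 8
data bytes 51, size 64 → padding 13

13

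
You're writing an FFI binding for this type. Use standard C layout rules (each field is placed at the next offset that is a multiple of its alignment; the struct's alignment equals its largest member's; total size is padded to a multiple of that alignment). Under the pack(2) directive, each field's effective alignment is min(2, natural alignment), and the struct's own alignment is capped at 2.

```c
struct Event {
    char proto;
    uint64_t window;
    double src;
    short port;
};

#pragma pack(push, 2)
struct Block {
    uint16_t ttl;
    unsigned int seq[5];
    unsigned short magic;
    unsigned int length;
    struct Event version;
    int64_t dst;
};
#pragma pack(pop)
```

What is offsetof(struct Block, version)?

28

Event: @0: proto [1B, align 1] → 1; +7 pad (align 8); @8: window [8B, align 8] → 16; @16: src [8B, align 8] → 24; @24: port [2B, align 2] → 26; +6 tail pad (align 8); size 32, align 8
@0: ttl [2B, align 2] → 2
@2: seq [20B, align 2] → 22
@22: magic [2B, align 2] → 24
@24: length [4B, align 2] → 28
@28: version [32B, align 2] → 60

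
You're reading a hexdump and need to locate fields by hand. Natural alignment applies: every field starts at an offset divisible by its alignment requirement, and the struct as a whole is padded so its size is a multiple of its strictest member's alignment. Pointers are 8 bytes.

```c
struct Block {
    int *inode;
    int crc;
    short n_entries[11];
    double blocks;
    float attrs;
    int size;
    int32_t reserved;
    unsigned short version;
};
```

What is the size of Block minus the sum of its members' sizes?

8

0..8  inode  (8B, 8-aligned)
8..12  crc  (4B, 4-aligned)
12..34  n_entries  (22B, 2-aligned)
34..40  -- padding (6B)
40..48  blocks  (8B, 8-aligned)
48..52  attrs  (4B, 4-aligned)
52..56  size  (4B, 4-aligned)
56..60  reserved  (4B, 4-aligned)
60..62  version  (2B, 2-aligned)
62..64  -- tail padding (2B)
sizeof = 64, alignof = 8
data bytes 56, size 64 → padding 8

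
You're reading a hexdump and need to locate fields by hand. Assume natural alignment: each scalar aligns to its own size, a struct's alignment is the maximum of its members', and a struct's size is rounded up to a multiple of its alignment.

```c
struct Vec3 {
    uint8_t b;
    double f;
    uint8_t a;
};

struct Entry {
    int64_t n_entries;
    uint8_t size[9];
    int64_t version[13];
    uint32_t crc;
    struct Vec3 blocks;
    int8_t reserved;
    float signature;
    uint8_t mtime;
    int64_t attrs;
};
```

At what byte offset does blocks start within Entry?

136

Vec3: @0: b [1B, align 1] → 1; +7 pad (align 8); @8: f [8B, align 8] → 16; @16: a [1B, align 1] → 17; +7 tail pad (align 8); size 24, align 8
@0: n_entries [8B, align 8] → 8
@8: size [9B, align 1] → 17
+7 pad (align 8)
@24: version [104B, align 8] → 128
@128: crc [4B, align 4] → 132
+4 pad (align 8)
@136: blocks [24B, align 8] → 160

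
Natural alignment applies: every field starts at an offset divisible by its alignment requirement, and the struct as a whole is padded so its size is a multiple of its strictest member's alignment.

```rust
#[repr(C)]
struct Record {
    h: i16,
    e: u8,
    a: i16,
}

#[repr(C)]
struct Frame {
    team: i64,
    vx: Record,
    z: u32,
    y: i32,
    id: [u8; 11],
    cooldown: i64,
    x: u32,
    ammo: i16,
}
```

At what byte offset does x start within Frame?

Record: @0: h [2B, align 2] → 2; @2: e [1B, align 1] → 3; +1 pad (align 2); @4: a [2B, align 2] → 6; size 6, align 2
@0: team [8B, align 8] → 8
@8: vx [6B, align 2] → 14
+2 pad (align 4)
@16: z [4B, align 4] → 20
@20: y [4B, align 4] → 24
@24: id [11B, align 1] → 35
+5 pad (align 8)
@40: cooldown [8B, align 8] → 48
@48: x [4B, align 4] → 52

48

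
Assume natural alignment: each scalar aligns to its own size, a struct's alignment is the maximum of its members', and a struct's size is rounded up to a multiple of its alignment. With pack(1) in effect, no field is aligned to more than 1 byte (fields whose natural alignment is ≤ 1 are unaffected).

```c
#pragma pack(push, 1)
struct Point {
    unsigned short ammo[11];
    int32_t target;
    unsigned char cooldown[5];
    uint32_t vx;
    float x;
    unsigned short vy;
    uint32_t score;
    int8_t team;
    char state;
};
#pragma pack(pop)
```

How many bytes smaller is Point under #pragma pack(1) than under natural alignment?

9

natural layout:
  ammo at 0 (size 22, align 2) → ends 22
  pad 2 to align 4 for target
  target at 24 (size 4, align 4) → ends 28
  cooldown at 28 (size 5, align 1) → ends 33
  pad 3 to align 4 for vx
  vx at 36 (size 4, align 4) → ends 40
  x at 40 (size 4, align 4) → ends 44
  vy at 44 (size 2, align 2) → ends 46
  pad 2 to align 4 for score
  score at 48 (size 4, align 4) → ends 52
  team at 52 (size 1, align 1) → ends 53
  state at 53 (size 1, align 1) → ends 54
  tail pad 2 to reach multiple of 4
  total 56 bytes, alignment 4
packed(1) layout:
  ammo at 0 (size 22, align 1) → ends 22
  target at 22 (size 4, align 1) → ends 26
  cooldown at 26 (size 5, align 1) → ends 31
  vx at 31 (size 4, align 1) → ends 35
  x at 35 (size 4, align 1) → ends 39
  vy at 39 (size 2, align 1) → ends 41
  score at 41 (size 4, align 1) → ends 45
  team at 45 (size 1, align 1) → ends 46
  state at 46 (size 1, align 1) → ends 47
  total 47 bytes, alignment 1
56 − 47 = 9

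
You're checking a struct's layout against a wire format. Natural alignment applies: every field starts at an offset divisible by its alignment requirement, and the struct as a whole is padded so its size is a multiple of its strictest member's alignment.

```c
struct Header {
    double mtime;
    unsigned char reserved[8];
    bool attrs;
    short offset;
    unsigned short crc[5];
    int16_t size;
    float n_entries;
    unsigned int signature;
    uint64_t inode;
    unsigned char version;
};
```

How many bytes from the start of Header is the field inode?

40

0..8  mtime  (8B, 8-aligned)
8..16  reserved  (8B, 1-aligned)
16..17  attrs  (1B, 1-aligned)
17..18  -- padding (1B)
18..20  offset  (2B, 2-aligned)
20..30  crc  (10B, 2-aligned)
30..32  size  (2B, 2-aligned)
32..36  n_entries  (4B, 4-aligned)
36..40  signature  (4B, 4-aligned)
40..48  inode  (8B, 8-aligned)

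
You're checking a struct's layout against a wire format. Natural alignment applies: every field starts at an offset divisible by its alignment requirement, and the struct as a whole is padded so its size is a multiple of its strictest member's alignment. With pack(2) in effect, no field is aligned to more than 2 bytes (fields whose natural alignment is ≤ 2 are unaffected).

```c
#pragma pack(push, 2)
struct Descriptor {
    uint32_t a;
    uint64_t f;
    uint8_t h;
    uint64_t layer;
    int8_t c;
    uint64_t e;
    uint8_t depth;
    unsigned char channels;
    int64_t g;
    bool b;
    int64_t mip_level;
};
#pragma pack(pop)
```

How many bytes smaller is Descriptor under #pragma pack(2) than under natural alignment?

28

natural layout:
  @0: a [4B, align 4] → 4
  +4 pad (align 8)
  @8: f [8B, align 8] → 16
  @16: h [1B, align 1] → 17
  +7 pad (align 8)
  @24: layer [8B, align 8] → 32
  @32: c [1B, align 1] → 33
  +7 pad (align 8)
  @40: e [8B, align 8] → 48
  @48: depth [1B, align 1] → 49
  @49: channels [1B, align 1] → 50
  +6 pad (align 8)
  @56: g [8B, align 8] → 64
  @64: b [1B, align 1] → 65
  +7 pad (align 8)
  @72: mip_level [8B, align 8] → 80
  size 80, align 8
packed(2) layout:
  @0: a [4B, align 2] → 4
  @4: f [8B, align 2] → 12
  @12: h [1B, align 1] → 13
  +1 pad (align 2)
  @14: layer [8B, align 2] → 22
  @22: c [1B, align 1] → 23
  +1 pad (align 2)
  @24: e [8B, align 2] → 32
  @32: depth [1B, align 1] → 33
  @33: channels [1B, align 1] → 34
  @34: g [8B, align 2] → 42
  @42: b [1B, align 1] → 43
  +1 pad (align 2)
  @44: mip_level [8B, align 2] → 52
  size 52, align 2
80 − 52 = 28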